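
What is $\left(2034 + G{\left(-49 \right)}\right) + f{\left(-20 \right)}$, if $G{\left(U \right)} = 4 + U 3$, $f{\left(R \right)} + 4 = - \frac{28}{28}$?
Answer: $1886$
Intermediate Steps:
$f{\left(R \right)} = -5$ ($f{\left(R \right)} = -4 - \frac{28}{28} = -4 - 1 = -5$)
$G{\left(U \right)} = 4 + 3 U$
$\left(2034 + G{\left(-49 \right)}\right) + f{\left(-20 \right)} = \left(2034 + \left(4 + 3 \left(-49\right)\right)\right) - 5 = \left(2034 + \left(4 - 147\right)\right) - 5 = \left(2034 - 143\right) - 5 = 1891 - 5 = 1886$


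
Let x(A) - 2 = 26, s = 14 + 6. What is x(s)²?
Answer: 784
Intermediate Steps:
s = 20
x(A) = 28 (x(A) = 2 + 26 = 28)
x(s)² = 28² = 784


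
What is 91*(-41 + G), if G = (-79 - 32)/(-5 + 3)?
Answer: 2639/2 ≈ 1319.5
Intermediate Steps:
G = 111/2 (G = -111/(-2) = -111*(-½) = 111/2 ≈ 55.500)
91*(-41 + G) = 91*(-41 + 111/2) = 91*(29/2) = 2639/2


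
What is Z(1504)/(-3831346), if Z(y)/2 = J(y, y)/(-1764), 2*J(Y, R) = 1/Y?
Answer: 1/10164775493376 ≈ 9.8379e-14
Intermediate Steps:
J(Y, R) = 1/(2*Y)
Z(y) = -1/(1764*y) (Z(y) = 2*((1/(2*y))/(-1764)) = 2*((1/(2*y))*(-1/1764)) = 2*(-1/(3528*y)) = -1/(1764*y))
Z(1504)/(-3831346) = -1/1764/1504/(-3831346) = -1/1764*1/1504*(-1/3831346) = -1/2653056*(-1/3831346) = 1/10164775493376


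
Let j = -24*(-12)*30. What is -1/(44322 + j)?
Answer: -1/52962 ≈ -1.8881e-5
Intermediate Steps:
j = 8640 (j = 288*30 = 8640)
-1/(44322 + j) = -1/(44322 + 8640) = -1/52962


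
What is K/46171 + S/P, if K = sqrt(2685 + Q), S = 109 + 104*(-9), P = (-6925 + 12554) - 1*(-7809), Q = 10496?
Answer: -827/13438 + 7*sqrt(269)/46171 ≈ -0.059055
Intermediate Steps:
P = 13438 (P = 5629 + 7809 = 13438)
S = -827 (S = 109 - 936 = -827)
K = 7*sqrt(269) (K = sqrt(2685 + 10496) = sqrt(13181) = 7*sqrt(269) ≈ 114.81)
K/46171 + S/P = (7*sqrt(269))/46171 - 827/13438 = (7*sqrt(269))*(1/46171) - 827*1/13438 = 7*sqrt(269)/46171 - 827/13438 = -827/13438 + 7*sqrt(269)/46171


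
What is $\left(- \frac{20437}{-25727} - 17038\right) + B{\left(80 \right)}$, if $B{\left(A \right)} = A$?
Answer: $- \frac{436258029}{25727} \approx -16957.0$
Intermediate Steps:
$\left(- \frac{20437}{-25727} - 17038\right) + B{\left(80 \right)} = \left(- \frac{20437}{-25727} - 17038\right) + 80 = \left(\left(-20437\right) \left(- \frac{1}{25727}\right) - 17038\right) + 80 = \left(\frac{20437}{25727} - 17038\right) + 80 = - \frac{438316189}{25727} + 80 = - \frac{436258029}{25727}$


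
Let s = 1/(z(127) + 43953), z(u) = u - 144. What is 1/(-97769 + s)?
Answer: -43936/4295578783 ≈ -1.0228e-5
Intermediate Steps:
z(u) = -144 + u
s = 1/43936 (s = 1/((-144 + 127) + 43953) = 1/(-17 + 43953) = 1/43936 ≈ 2.2760e-5)
1/(-97769 + s) = 1/(-97769 + 1/43936) = 1/(-4295578783/43936) = -43936/4295578783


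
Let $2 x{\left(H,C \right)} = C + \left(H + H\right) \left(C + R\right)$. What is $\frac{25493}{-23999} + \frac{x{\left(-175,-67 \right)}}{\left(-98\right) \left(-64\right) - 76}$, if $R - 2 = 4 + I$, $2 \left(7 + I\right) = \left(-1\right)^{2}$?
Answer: $\frac{124729593}{148697804} \approx 0.83881$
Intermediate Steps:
$I = - \frac{13}{2}$ ($I = -7 + \frac{\left(-1\right)^{2}}{2} = -7 + \frac{1}{2} \cdot 1 = -7 + \frac{1}{2} = - \frac{13}{2} \approx -6.5$)
$R = - \frac{1}{2}$ ($R = 2 + \left(4 - \frac{13}{2}\right) = 2 - \frac{5}{2} = - \frac{1}{2} \approx -0.5$)
$x{\left(H,C \right)} = \frac{C}{2} + H \left(- \frac{1}{2} + C\right)$ ($x{\left(H,C \right)} = \frac{C + \left(H + H\right) \left(C - \frac{1}{2}\right)}{2} = \frac{C + 2 H \left(- \frac{1}{2} + C\right)}{2} = \frac{C}{2} + H \left(- \frac{1}{2} + C\right)$)
$\frac{25493}{-23999} + \frac{x{\left(-175,-67 \right)}}{\left(-98\right) \left(-64\right) - 76} = \frac{25493}{-23999} + \frac{\frac{1}{2} \left(-67\right) - - \frac{175}{2} - -11725}{\left(-98\right) \left(-64\right) - 76} = 25493 \left(- \frac{1}{23999}\right) + \frac{- \frac{67}{2} + \frac{175}{2} + 11725}{6272 - 76} = - \frac{25493}{23999} + \frac{11779}{6196} = \frac{124729593}{148697804}$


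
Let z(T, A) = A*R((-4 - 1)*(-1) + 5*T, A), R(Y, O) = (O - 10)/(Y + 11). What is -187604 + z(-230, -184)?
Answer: -106389316/567 ≈ -1.8764e+5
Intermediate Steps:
R(Y, O) = (-10 + O)/(11 + Y)
z(T, A) = A*(-10 + A)/(16 + 5*T) (z(T, A) = A*((-10 + A)/(11 + ((-4 - 1)*(-1) + 5*T))) = A*((-10 + A)/(11 + (-5*(-1) + 5*T))) = A*((-10 + A)/(11 + (5 + 5*T))) = A*((-10 + A)/(16 + 5*T)) = A*(-10 + A)/(16 + 5*T))
-187604 + z(-230, -184) = -187604 - 184*(-10 - 184)/(16 + 5*(-230)) = -187604 - 184*(-194)/(16 - 1150) = -187604 - 184*(-194)/(-1134) = -187604 - 184*(-1/1134)*(-194) = -187604 - 17848/567 = -106389316/567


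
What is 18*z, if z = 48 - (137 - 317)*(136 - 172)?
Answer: -115776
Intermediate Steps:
z = -6432 (z = 48 - (-180)*(-36) = 48 - 1*6480 = 48 - 6480 = -6432)
18*z = 18*(-6432) = -115776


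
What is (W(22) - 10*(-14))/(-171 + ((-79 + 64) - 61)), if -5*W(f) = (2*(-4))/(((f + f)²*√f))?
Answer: -140/247 - √22/6575140 ≈ -0.56680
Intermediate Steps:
W(f) = 2/(5*f^(5/2)) (W(f) = -2*(-4)/(5*((f + f)²*√f)) = -(-8)/(5*((2*f)²*√f)) = -(-8)/(5*((4*f²)*√f)) = -(-8)/(5*(4*f^(5/2))) = -(-8)*1/(4*f^(5/2))/5 = -(-2)/(5*f^(5/2)) = 2/(5*f^(5/2)))
(W(22) - 10*(-14))/(-171 + ((-79 + 64) - 61)) = (2/(5*22^(5/2)) - 10*(-14))/(-171 + ((-79 + 64) - 61)) = (2*(√22/10648)/5 + 140)/(-171 + (-15 - 61)) = (√22/26620 + 140)/(-171 - 76) = (140 + √22/26620)/(-247) = (140 + √22/26620)*(-1/247) = -140/247 - √22/6575140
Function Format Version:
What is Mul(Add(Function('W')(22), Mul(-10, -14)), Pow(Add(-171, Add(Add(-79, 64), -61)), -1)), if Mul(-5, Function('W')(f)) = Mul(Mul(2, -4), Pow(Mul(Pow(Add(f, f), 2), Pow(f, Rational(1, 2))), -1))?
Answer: Add(Rational(-140, 247), Mul(Rational(-1, 6575140), Pow(22, Rational(1, 2)))) ≈ -0.56680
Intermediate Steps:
Function('W')(f) = Mul(Rational(2, 5), Pow(f, Rational(-5, 2))) (Function('W')(f) = Mul(Rational(-1, 5), Mul(Mul(2, -4), Pow(Mul(Pow(Add(f, f), 2), Pow(f, Rational(1, 2))), -1))) = Mul(Rational(-1, 5), Mul(-8, Pow(Mul(Pow(Mul(2, f), 2), Pow(f, Rational(1, 2))), -1))) = Mul(Rational(-1, 5), Mul(-8, Pow(Mul(Mul(4, Pow(f, 2)), Pow(f, Rational(1, 2))), -1))) = Mul(Rational(-1, 5), Mul(-8, Pow(Mul(4, Pow(f, Rational(5, 2))), -1))) = Mul(Rational(-1, 5), Mul(-8, Mul(Rational(1, 4), Pow(f, Rational(-5, 2))))) = Mul(Rational(-1, 5), Mul(-2, Pow(f, Rational(-5, 2)))) = Mul(Rational(2, 5), Pow(f, Rational(-5, 2))))
Mul(Add(Function('W')(22), Mul(-10, -14)), Pow(Add(-171, Add(Add(-79, 64), -61)), -1)) = Mul(Add(Mul(Rational(2, 5), Pow(22, Rational(-5, 2))), Mul(-10, -14)), Pow(Add(-171, Add(Add(-79, 64), -61)), -1)) = Mul(Add(Mul(Rational(2, 5), Mul(Rational(1, 10648), Pow(22, Rational(1, 2)))), 140), Pow(Add(-171, Add(-15, -61)), -1)) = Mul(Add(Mul(Rational(1, 26620), Pow(22, Rational(1, 2))), 140), Pow(Add(-171, -76), -1)) = Mul(Add(140, Mul(Rational(1, 26620), Pow(22, Rational(1, 2)))), Pow(-247, -1)) = Mul(Add(140, Mul(Rational(1, 26620), Pow(22, Rational(1, 2)))), Rational(-1, 247)) = Add(Rational(-140, 247), Mul(Rational(-1, 6575140), Pow(22, Rational(1, 2))))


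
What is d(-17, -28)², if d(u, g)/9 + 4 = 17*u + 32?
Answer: 5517801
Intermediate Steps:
d(u, g) = 252 + 153*u (d(u, g) = -36 + 9*(17*u + 32) = -36 + 9*(32 + 17*u) = -36 + (288 + 153*u) = 252 + 153*u)
d(-17, -28)² = (252 + 153*(-17))² = (252 - 2601)² = (-2349)² = 5517801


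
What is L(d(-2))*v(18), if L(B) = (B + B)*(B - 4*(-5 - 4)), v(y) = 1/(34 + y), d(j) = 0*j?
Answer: 0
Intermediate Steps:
d(j) = 0
L(B) = 2*B*(36 + B) (L(B) = (2*B)*(B - 4*(-9)) = (2*B)*(B + 36) = (2*B)*(36 + B) = 2*B*(36 + B))
L(d(-2))*v(18) = (2*0*(36 + 0))/(34 + 18) = (2*0*36)/52 = 0*(1/52) = 0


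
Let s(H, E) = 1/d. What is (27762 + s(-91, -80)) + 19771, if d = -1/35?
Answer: 47498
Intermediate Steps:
d = -1/35 (d = -1*1/35 = -1/35 ≈ -0.028571)
s(H, E) = -35 (s(H, E) = 1/(-1/35) = -35)
(27762 + s(-91, -80)) + 19771 = (27762 - 35) + 19771 = 27727 + 19771 = 47498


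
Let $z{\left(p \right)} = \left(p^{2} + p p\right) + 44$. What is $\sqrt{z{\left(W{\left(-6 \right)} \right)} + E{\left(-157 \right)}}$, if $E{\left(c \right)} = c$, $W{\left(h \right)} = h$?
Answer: $i \sqrt{41} \approx 6.4031 i$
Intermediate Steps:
$z{\left(p \right)} = 44 + 2 p^{2}$ ($z{\left(p \right)} = \left(p^{2} + p^{2}\right) + 44 = 2 p^{2} + 44 = 44 + 2 p^{2}$)
$\sqrt{z{\left(W{\left(-6 \right)} \right)} + E{\left(-157 \right)}} = \sqrt{\left(44 + 2 \left(-6\right)^{2}\right) - 157} = \sqrt{\left(44 + 2 \cdot 36\right) - 157} = \sqrt{\left(44 + 72\right) - 157} = \sqrt{116 - 157} = \sqrt{-41} = i \sqrt{41}$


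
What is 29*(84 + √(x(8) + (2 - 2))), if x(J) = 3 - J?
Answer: 2436 + 29*I*√5 ≈ 2436.0 + 64.846*I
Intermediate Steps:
29*(84 + √(x(8) + (2 - 2))) = 29*(84 + √((3 - 1*8) + (2 - 2))) = 29*(84 + √((3 - 8) + 0)) = 29*(84 + √(-5 + 0)) = 29*(84 + √(-5)) = 29*(84 + I*√5) = 2436 + 29*I*√5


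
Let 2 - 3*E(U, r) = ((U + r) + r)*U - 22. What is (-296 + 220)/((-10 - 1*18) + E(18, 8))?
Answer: 19/56 ≈ 0.33929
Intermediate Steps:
E(U, r) = 8 - U*(U + 2*r)/3 (E(U, r) = ⅔ - (((U + r) + r)*U - 22)/3 = ⅔ - ((U + 2*r)*U - 22)/3 = ⅔ - (U*(U + 2*r) - 22)/3 = ⅔ - (-22 + U*(U + 2*r))/3 = ⅔ + (22/3 - U*(U + 2*r)/3) = 8 - U*(U + 2*r)/3)
(-296 + 220)/((-10 - 1*18) + E(18, 8)) = (-296 + 220)/((-10 - 1*18) + (8 - ⅓*18² - ⅔*18*8)) = -76/((-10 - 18) + (8 - ⅓*324 - 96)) = -76/(-28 + (8 - 108 - 96)) = -76/(-28 - 196) = -76/(-224) = -76*(-1/224) = 19/56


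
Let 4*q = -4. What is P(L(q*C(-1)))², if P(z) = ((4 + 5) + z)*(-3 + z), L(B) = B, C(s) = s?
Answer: 400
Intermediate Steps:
q = -1 (q = (¼)*(-4) = -1)
P(z) = (-3 + z)*(9 + z) (P(z) = (9 + z)*(-3 + z) = (-3 + z)*(9 + z))
P(L(q*C(-1)))² = (-27 + (-1*(-1))² + 6*(-1*(-1)))² = (-27 + 1² + 6*1)² = (-27 + 1 + 6)² = (-20)² = 400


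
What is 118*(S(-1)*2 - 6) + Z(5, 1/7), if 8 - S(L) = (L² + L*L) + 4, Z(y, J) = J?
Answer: -1651/7 ≈ -235.86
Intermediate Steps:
S(L) = 4 - 2*L² (S(L) = 8 - ((L² + L*L) + 4) = 8 - ((L² + L²) + 4) = 8 - (2*L² + 4) = 8 - (4 + 2*L²) = 8 + (-4 - 2*L²) = 4 - 2*L²)
118*(S(-1)*2 - 6) + Z(5, 1/7) = 118*((4 - 2*(-1)²)*2 - 6) + 1/7 = 118*((4 - 2*1)*2 - 6) + 1*(⅐) = 118*((4 - 2)*2 - 6) + ⅐ = 118*(2*2 - 6) + ⅐ = 118*(4 - 6) + ⅐ = 118*(-2) + ⅐ = -236 + ⅐ = -1651/7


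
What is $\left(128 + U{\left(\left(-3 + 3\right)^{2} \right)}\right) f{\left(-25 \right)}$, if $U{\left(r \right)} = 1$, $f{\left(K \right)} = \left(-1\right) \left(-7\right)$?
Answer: $903$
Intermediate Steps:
$f{\left(K \right)} = 7$
$\left(128 + U{\left(\left(-3 + 3\right)^{2} \right)}\right) f{\left(-25 \right)} = \left(128 + 1\right) 7 = 129 \cdot 7 = 903$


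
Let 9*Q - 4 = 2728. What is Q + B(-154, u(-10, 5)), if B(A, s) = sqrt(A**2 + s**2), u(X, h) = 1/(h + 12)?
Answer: 2732/9 + 5*sqrt(274157)/17 ≈ 457.56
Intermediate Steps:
Q = 2732/9 (Q = 4/9 + (1/9)*2728 = 4/9 + 2728/9 = 2732/9 ≈ 303.56)
u(X, h) = 1/(12 + h)
Q + B(-154, u(-10, 5)) = 2732/9 + sqrt((-154)**2 + (1/(12 + 5))**2) = 2732/9 + sqrt(23716 + (1/17)**2) = 2732/9 + sqrt(23716 + 1/289) = 2732/9 + sqrt(6853925/289) = 2732/9 + 5*sqrt(274157)/17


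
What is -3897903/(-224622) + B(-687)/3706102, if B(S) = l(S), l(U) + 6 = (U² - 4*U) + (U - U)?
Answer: 1212721386529/69372670287 ≈ 17.481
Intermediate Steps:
l(U) = -6 + U² - 4*U (l(U) = -6 + ((U² - 4*U) + (U - U)) = -6 + ((U² - 4*U) + 0) = -6 + (U² - 4*U) = -6 + U² - 4*U)
B(S) = -6 + S² - 4*S
-3897903/(-224622) + B(-687)/3706102 = -3897903/(-224622) + (-6 + (-687)² - 4*(-687))/3706102 = -3897903*(-1/224622) + (-6 + 471969 + 2748)*(1/3706102) = 1299301/74874 + 474711*(1/3706102) = 1299301/74874 + 474711/3706102 = 1212721386529/69372670287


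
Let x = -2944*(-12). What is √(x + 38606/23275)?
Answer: √15623658314/665 ≈ 187.96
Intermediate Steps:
x = 35328
√(x + 38606/23275) = √(35328 + 38606/23275) = √(822297806/23275) = √15623658314/665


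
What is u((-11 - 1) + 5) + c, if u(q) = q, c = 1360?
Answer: 1353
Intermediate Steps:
u((-11 - 1) + 5) + c = ((-11 - 1) + 5) + 1360 = (-12 + 5) + 1360 = -7 + 1360 = 1353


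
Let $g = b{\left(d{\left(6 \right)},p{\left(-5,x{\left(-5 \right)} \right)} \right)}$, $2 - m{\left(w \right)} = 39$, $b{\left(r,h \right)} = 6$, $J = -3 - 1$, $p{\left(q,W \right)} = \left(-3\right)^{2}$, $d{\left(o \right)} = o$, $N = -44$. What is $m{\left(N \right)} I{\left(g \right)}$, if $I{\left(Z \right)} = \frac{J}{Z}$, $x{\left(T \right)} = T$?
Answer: $\frac{74}{3} \approx 24.667$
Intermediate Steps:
$p{\left(q,W \right)} = 9$
$J = -4$
$m{\left(w \right)} = -37$ ($m{\left(w \right)} = 2 - 39 = -37$)
$g = 6$
$I{\left(Z \right)} = - \frac{4}{Z}$
$m{\left(N \right)} I{\left(g \right)} = - 37 \left(- \frac{4}{6}\right) = - 37 \left(\left(-4\right) \frac{1}{6}\right) = \left(-37\right) \left(- \frac{2}{3}\right) = \frac{74}{3}$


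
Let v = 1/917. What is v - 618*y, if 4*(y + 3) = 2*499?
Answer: -139693028/917 ≈ -1.5234e+5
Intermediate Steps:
v = 1/917 ≈ 0.0010905
y = 493/2 (y = -3 + (2*499)/4 = -3 + (1/4)*998 = -3 + 499/2 = 493/2 ≈ 246.50)
v - 618*y = 1/917 - 618*493/2 = 1/917 - 152337 = -139693028/917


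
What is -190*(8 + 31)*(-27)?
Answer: 200070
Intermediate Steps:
-190*(8 + 31)*(-27) = -7410*(-27) = -190*(-1053) = 200070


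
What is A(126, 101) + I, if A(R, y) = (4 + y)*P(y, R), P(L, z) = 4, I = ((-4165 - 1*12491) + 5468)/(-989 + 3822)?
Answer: 1178672/2833 ≈ 416.05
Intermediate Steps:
I = -11188/2833 (I = ((-4165 - 12491) + 5468)/2833 = (-16656 + 5468)*(1/2833) = -11188*1/2833 = -11188/2833 ≈ -3.9492)
A(R, y) = 16 + 4*y (A(R, y) = (4 + y)*4 = 16 + 4*y)
A(126, 101) + I = (16 + 4*101) - 11188/2833 = (16 + 404) - 11188/2833 = 420 - 11188/2833 = 1178672/2833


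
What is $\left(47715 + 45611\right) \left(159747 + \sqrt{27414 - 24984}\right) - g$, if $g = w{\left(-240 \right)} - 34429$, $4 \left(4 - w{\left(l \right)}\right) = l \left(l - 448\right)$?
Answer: $14908624227 + 839934 \sqrt{30} \approx 1.4913 \cdot 10^{10}$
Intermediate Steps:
$w{\left(l \right)} = 4 - \frac{l \left(-448 + l\right)}{4}$ ($w{\left(l \right)} = 4 - \frac{l \left(l - 448\right)}{4} = 4 - \frac{l \left(-448 + l\right)}{4}$)
$g = -75705$ ($g = \left(4 + 112 \left(-240\right) - \frac{\left(-240\right)^{2}}{4}\right) - 34429 = \left(4 - 26880 - 14400\right) + \left(-94456 + 60027\right) = \left(4 - 26880 - 14400\right) - 34429 = -41276 - 34429 = -75705$)
$\left(47715 + 45611\right) \left(159747 + \sqrt{27414 - 24984}\right) - g = \left(47715 + 45611\right) \left(159747 + \sqrt{27414 - 24984}\right) - -75705 = 93326 \left(159747 + \sqrt{2430}\right) + 75705 = 93326 \left(159747 + 9 \sqrt{30}\right) + 75705 = \left(14908548522 + 839934 \sqrt{30}\right) + 75705 = 14908624227 + 839934 \sqrt{30}$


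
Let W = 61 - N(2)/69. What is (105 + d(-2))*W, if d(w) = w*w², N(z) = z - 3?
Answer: 408370/69 ≈ 5918.4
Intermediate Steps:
N(z) = -3 + z
W = 4210/69 (W = 61 - (-3 + 2)/69 = 61 - (-1)/69 = 61 - 1*(-1/69) = 61 + 1/69 = 4210/69 ≈ 61.014)
d(w) = w³
(105 + d(-2))*W = (105 + (-2)³)*(4210/69) = (105 - 8)*(4210/69) = 97*(4210/69) = 408370/69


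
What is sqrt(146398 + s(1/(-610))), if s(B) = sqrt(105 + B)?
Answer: sqrt(54474695800 + 610*sqrt(39069890))/610 ≈ 382.63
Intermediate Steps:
sqrt(146398 + s(1/(-610))) = sqrt(146398 + sqrt(105 + 1/(-610))) = sqrt(146398 + sqrt(105 - 1/610)) = sqrt(146398 + sqrt(64049/610)) = sqrt(146398 + sqrt(39069890)/610)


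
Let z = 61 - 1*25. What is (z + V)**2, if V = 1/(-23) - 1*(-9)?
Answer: 1069156/529 ≈ 2021.1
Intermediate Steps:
z = 36 (z = 61 - 25 = 36)
V = 206/23 (V = -1/23 + 9 = 206/23 ≈ 8.9565)
(z + V)**2 = (36 + 206/23)**2 = (1034/23)**2 = 1069156/529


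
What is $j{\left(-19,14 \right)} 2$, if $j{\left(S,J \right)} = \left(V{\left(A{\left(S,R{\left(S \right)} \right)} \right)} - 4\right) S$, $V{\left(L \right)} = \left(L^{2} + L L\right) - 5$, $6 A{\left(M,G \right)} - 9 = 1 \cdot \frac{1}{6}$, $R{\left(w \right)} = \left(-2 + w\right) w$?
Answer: $\frac{53333}{324} \approx 164.61$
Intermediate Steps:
$R{\left(w \right)} = w \left(-2 + w\right)$
$A{\left(M,G \right)} = \frac{55}{36}$ ($A{\left(M,G \right)} = \frac{3}{2} + \frac{1 \cdot \frac{1}{6}}{6} = \frac{3}{2} + \frac{1}{6} \cdot \frac{1}{6} = \frac{3}{2} + \frac{1}{36} = \frac{55}{36}$)
$V{\left(L \right)} = -5 + 2 L^{2}$ ($V{\left(L \right)} = \left(L^{2} + L^{2}\right) - 5 = 2 L^{2} - 5 = -5 + 2 L^{2}$)
$j{\left(S,J \right)} = - \frac{2807 S}{648}$ ($j{\left(S,J \right)} = \left(\left(-5 + 2 \left(\frac{55}{36}\right)^{2}\right) - 4\right) S = \left(\left(-5 + 2 \cdot \frac{3025}{1296}\right) - 4\right) S = \left(\left(-5 + \frac{3025}{648}\right) - 4\right) S = \left(- \frac{215}{648} - 4\right) S = - \frac{2807 S}{648}$)
$j{\left(-19,14 \right)} 2 = \left(- \frac{2807}{648}\right) \left(-19\right) 2 = \frac{53333}{648} \cdot 2 = \frac{53333}{324}$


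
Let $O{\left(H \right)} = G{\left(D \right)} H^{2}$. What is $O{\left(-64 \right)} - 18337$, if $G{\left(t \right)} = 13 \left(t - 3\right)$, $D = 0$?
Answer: $-178081$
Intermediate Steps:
$G{\left(t \right)} = -39 + 13 t$ ($G{\left(t \right)} = 13 \left(-3 + t\right) = -39 + 13 t$)
$O{\left(H \right)} = - 39 H^{2}$ ($O{\left(H \right)} = \left(-39 + 13 \cdot 0\right) H^{2} = \left(-39 + 0\right) H^{2} = - 39 H^{2}$)
$O{\left(-64 \right)} - 18337 = - 39 \left(-64\right)^{2} - 18337 = \left(-39\right) 4096 - 18337 = -159744 - 18337 = -178081$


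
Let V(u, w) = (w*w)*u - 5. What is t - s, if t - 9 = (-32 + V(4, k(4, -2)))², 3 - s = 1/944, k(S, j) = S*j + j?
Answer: 124395601/944 ≈ 1.3178e+5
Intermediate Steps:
k(S, j) = j + S*j
s = 2831/944 (s = 3 - 1/944 = 2831/944 ≈ 2.9989)
V(u, w) = -5 + u*w² (V(u, w) = w²*u - 5 = u*w² - 5 = -5 + u*w²)
t = 131778 (t = 9 + (-32 + (-5 + 4*(-2*(1 + 4))²))² = 9 + (-32 + (-5 + 4*(-2*5)²))² = 9 + (-32 + (-5 + 4*(-10)²))² = 9 + (-32 + (-5 + 4*100))² = 9 + (-32 + (-5 + 400))² = 9 + (-32 + 395)² = 9 + 363² = 9 + 131769 = 131778)
t - s = 131778 - 1*2831/944 = 131778 - 2831/944 = 124395601/944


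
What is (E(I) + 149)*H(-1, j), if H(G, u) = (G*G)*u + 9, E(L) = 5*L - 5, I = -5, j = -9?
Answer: 0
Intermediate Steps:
E(L) = -5 + 5*L
H(G, u) = 9 + u*G**2 (H(G, u) = G**2*u + 9 = u*G**2 + 9 = 9 + u*G**2)
(E(I) + 149)*H(-1, j) = ((-5 + 5*(-5)) + 149)*(9 - 9*(-1)**2) = ((-5 - 25) + 149)*(9 - 9*1) = (-30 + 149)*(9 - 9) = 119*0 = 0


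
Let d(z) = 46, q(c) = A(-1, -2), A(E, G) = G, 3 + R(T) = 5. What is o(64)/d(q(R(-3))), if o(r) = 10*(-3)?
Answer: -15/23 ≈ -0.65217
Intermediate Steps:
R(T) = 2 (R(T) = -3 + 5 = 2)
q(c) = -2
o(r) = -30
o(64)/d(q(R(-3))) = -30/46 = -30*1/46 = -15/23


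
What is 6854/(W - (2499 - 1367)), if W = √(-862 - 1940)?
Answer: -3879364/642113 - 3427*I*√2802/642113 ≈ -6.0416 - 0.28251*I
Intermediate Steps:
W = I*√2802 (W = √(-2802) = I*√2802 ≈ 52.934*I)
6854/(W - (2499 - 1367)) = 6854/(I*√2802 - (2499 - 1367)) = 6854/(I*√2802 - 1*1132) = 6854/(I*√2802 - 1132) = 6854/(-1132 + I*√2802)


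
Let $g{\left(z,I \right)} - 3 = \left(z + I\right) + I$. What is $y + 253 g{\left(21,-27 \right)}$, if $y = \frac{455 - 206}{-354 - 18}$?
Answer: $- \frac{941243}{124} \approx -7590.7$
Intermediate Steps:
$y = - \frac{83}{124}$ ($y = \frac{249}{-372} = 249 \left(- \frac{1}{372}\right) = - \frac{83}{124} \approx -0.66935$)
$g{\left(z,I \right)} = 3 + z + 2 I$ ($g{\left(z,I \right)} = 3 + \left(\left(z + I\right) + I\right) = 3 + \left(\left(I + z\right) + I\right) = 3 + \left(z + 2 I\right) = 3 + z + 2 I$)
$y + 253 g{\left(21,-27 \right)} = - \frac{83}{124} + 253 \left(3 + 21 + 2 \left(-27\right)\right) = - \frac{83}{124} + 253 \left(3 + 21 - 54\right) = - \frac{83}{124} + 253 \left(-30\right) = - \frac{83}{124} - 7590 = - \frac{941243}{124}$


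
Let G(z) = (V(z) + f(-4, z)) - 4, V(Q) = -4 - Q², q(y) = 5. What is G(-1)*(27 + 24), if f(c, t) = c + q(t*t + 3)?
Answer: -408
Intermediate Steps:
f(c, t) = 5 + c (f(c, t) = c + 5 = 5 + c)
G(z) = -7 - z² (G(z) = ((-4 - z²) + (5 - 4)) - 4 = ((-4 - z²) + 1) - 4 = (-3 - z²) - 4 = -7 - z²)
G(-1)*(27 + 24) = (-7 - 1*(-1)²)*(27 + 24) = (-7 - 1*1)*51 = (-7 - 1)*51 = -8*51 = -408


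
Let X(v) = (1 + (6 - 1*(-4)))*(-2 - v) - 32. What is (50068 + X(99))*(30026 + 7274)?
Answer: 1824902500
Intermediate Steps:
X(v) = -54 - 11*v (X(v) = (1 + (6 + 4))*(-2 - v) - 32 = (1 + 10)*(-2 - v) - 32 = 11*(-2 - v) - 32 = (-22 - 11*v) - 32 = -54 - 11*v)
(50068 + X(99))*(30026 + 7274) = (50068 + (-54 - 11*99))*(30026 + 7274) = (50068 + (-54 - 1089))*37300 = (50068 - 1143)*37300 = 48925*37300 = 1824902500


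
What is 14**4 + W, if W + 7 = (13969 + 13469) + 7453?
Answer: 73300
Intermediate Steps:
W = 34884 (W = -7 + ((13969 + 13469) + 7453) = -7 + (27438 + 7453) = -7 + 34891 = 34884)
14**4 + W = 14**4 + 34884 = 38416 + 34884 = 73300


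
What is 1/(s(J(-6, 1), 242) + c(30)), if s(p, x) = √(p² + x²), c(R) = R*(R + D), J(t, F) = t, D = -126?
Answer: -72/205895 - √586/823580 ≈ -0.00037909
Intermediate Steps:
c(R) = R*(-126 + R) (c(R) = R*(R - 126) = R*(-126 + R))
1/(s(J(-6, 1), 242) + c(30)) = 1/(√((-6)² + 242²) + 30*(-126 + 30)) = 1/(√(36 + 58564) + 30*(-96)) = 1/(√58600 - 2880) = 1/(10*√586 - 2880) = 1/(-2880 + 10*√586)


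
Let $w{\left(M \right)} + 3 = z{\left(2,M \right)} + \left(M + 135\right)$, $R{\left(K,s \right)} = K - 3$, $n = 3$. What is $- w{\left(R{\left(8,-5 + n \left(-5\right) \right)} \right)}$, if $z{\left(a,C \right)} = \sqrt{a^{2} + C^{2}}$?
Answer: $-137 - \sqrt{29} \approx -142.39$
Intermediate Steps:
$z{\left(a,C \right)} = \sqrt{C^{2} + a^{2}}$
$R{\left(K,s \right)} = -3 + K$ ($R{\left(K,s \right)} = K - 3 = -3 + K$)
$w{\left(M \right)} = 132 + M + \sqrt{4 + M^{2}}$ ($w{\left(M \right)} = -3 + \left(\sqrt{M^{2} + 2^{2}} + \left(M + 135\right)\right) = -3 + \left(\sqrt{M^{2} + 4} + \left(135 + M\right)\right) = -3 + \left(\sqrt{4 + M^{2}} + \left(135 + M\right)\right) = -3 + \left(135 + M + \sqrt{4 + M^{2}}\right) = 132 + M + \sqrt{4 + M^{2}}$)
$- w{\left(R{\left(8,-5 + n \left(-5\right) \right)} \right)} = - (132 + \left(-3 + 8\right) + \sqrt{4 + \left(-3 + 8\right)^{2}}) = - (132 + 5 + \sqrt{4 + 5^{2}}) = - (132 + 5 + \sqrt{4 + 25}) = - (132 + 5 + \sqrt{29}) = - (137 + \sqrt{29}) = -137 - \sqrt{29}$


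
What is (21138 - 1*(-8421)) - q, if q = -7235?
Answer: 36794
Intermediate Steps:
(21138 - 1*(-8421)) - q = (21138 - 1*(-8421)) - 1*(-7235) = (21138 + 8421) + 7235 = 29559 + 7235 = 36794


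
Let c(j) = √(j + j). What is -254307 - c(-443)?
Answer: -254307 - I*√886 ≈ -2.5431e+5 - 29.766*I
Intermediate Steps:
c(j) = √2*√j (c(j) = √(2*j) = √2*√j)
-254307 - c(-443) = -254307 - √2*√(-443) = -254307 - √2*I*√443 = -254307 - I*√886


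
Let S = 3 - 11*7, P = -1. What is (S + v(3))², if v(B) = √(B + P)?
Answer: (74 - √2)² ≈ 5268.7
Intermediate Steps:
v(B) = √(-1 + B) (v(B) = √(B - 1) = √(-1 + B))
S = -74 (S = 3 - 77 = -74)
(S + v(3))² = (-74 + √(-1 + 3))² = (-74 + √2)²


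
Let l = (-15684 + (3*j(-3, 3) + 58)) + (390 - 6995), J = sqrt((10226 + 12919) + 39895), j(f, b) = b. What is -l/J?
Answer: 11111*sqrt(985)/3940 ≈ 88.506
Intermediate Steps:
J = 8*sqrt(985) (J = sqrt(23145 + 39895) = sqrt(63040) = 8*sqrt(985) ≈ 251.08)
l = -22222 (l = (-15684 + (3*3 + 58)) + (390 - 6995) = (-15684 + (9 + 58)) - 6605 = (-15684 + 67) - 6605 = -15617 - 6605 = -22222)
-l/J = -(-22222)/(8*sqrt(985)) = -(-22222)*sqrt(985)/7880 = -(-11111)*sqrt(985)/3940 = 11111*sqrt(985)/3940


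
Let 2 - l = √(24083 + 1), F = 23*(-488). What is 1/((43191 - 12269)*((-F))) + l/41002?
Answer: 347089029/7115251892528 - 3*√669/20501 ≈ -0.0037362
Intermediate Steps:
F = -11224
l = 2 - 6*√669 (l = 2 - √(24083 + 1) = 2 - √24084 = 2 - 6*√669 ≈ -153.19)
1/((43191 - 12269)*((-F))) + l/41002 = 1/((43191 - 12269)*((-1*(-11224)))) + (2 - 6*√669)/41002 = 1/(30922*11224) + (2 - 6*√669)*(1/41002) = (1/30922)*(1/11224) + (1/20501 - 3*√669/20501) = 1/347068528 + (1/20501 - 3*√669/20501) = 347089029/7115251892528 - 3*√669/20501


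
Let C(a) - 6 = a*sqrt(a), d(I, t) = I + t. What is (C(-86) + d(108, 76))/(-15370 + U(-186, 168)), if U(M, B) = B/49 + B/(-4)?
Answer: -133/10786 + 301*I*sqrt(86)/53930 ≈ -0.012331 + 0.051759*I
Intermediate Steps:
U(M, B) = -45*B/196 (U(M, B) = B*(1/49) + B*(-1/4) = B/49 - B/4 = -45*B/196)
C(a) = 6 + a**(3/2) (C(a) = 6 + a*sqrt(a) = 6 + a**(3/2))
(C(-86) + d(108, 76))/(-15370 + U(-186, 168)) = ((6 + (-86)**(3/2)) + (108 + 76))/(-15370 - 45/196*168) = ((6 - 86*I*sqrt(86)) + 184)/(-15370 - 270/7) = (190 - 86*I*sqrt(86))/(-107860/7) = (190 - 86*I*sqrt(86))*(-7/107860) = -133/10786 + 301*I*sqrt(86)/53930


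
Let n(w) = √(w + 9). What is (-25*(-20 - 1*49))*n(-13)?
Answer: 3450*I ≈ 3450.0*I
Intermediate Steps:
n(w) = √(9 + w)
(-25*(-20 - 1*49))*n(-13) = (-25*(-20 - 1*49))*√(9 - 13) = (-25*(-20 - 49))*√(-4) = (-25*(-69))*(2*I) = 1725*(2*I) = 3450*I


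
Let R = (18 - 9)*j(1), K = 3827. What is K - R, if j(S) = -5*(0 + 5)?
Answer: 4052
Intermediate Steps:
j(S) = -25 (j(S) = -5*5 = -25)
R = -225 (R = (18 - 9)*(-25) = 9*(-25) = -225)
K - R = 3827 - 1*(-225) = 3827 + 225 = 4052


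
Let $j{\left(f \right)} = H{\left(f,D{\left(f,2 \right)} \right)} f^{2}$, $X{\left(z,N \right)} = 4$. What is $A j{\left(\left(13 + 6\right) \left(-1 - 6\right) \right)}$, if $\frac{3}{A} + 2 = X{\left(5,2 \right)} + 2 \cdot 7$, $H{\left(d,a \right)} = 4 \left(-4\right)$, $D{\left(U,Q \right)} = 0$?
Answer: $-53067$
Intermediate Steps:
$H{\left(d,a \right)} = -16$
$j{\left(f \right)} = - 16 f^{2}$
$A = \frac{3}{16}$ ($A = \frac{3}{-2 + \left(4 + 2 \cdot 7\right)} = \frac{3}{-2 + \left(4 + 14\right)} = \frac{3}{-2 + 18} = \frac{3}{16} \approx 0.1875$)
$A j{\left(\left(13 + 6\right) \left(-1 - 6\right) \right)} = \frac{3 \left(- 16 \left(\left(13 + 6\right) \left(-1 - 6\right)\right)^{2}\right)}{16} = \frac{3 \left(- 16 \left(19 \left(-7\right)\right)^{2}\right)}{16} = \frac{3 \left(- 16 \left(-133\right)^{2}\right)}{16} = \frac{3 \left(\left(-16\right) 17689\right)}{16} = \frac{3}{16} \left(-283024\right) = -53067$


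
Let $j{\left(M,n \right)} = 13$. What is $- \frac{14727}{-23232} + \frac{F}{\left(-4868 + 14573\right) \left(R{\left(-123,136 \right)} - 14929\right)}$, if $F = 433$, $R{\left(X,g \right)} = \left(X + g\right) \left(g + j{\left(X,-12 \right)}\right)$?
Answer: $\frac{4835621071}{7628285280} \approx 0.63391$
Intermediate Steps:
$R{\left(X,g \right)} = \left(13 + g\right) \left(X + g\right)$ ($R{\left(X,g \right)} = \left(X + g\right) \left(g + 13\right) = \left(X + g\right) \left(13 + g\right) = \left(13 + g\right) \left(X + g\right)$)
$- \frac{14727}{-23232} + \frac{F}{\left(-4868 + 14573\right) \left(R{\left(-123,136 \right)} - 14929\right)} = - \frac{14727}{-23232} + \frac{433}{\left(-4868 + 14573\right) \left(\left(136^{2} + 13 \left(-123\right) + 13 \cdot 136 - 16728\right) - 14929\right)} = \left(-14727\right) \left(- \frac{1}{23232}\right) + \frac{433}{9705 \left(\left(18496 - 1599 + 1768 - 16728\right) - 14929\right)} = \frac{4909}{7744} + \frac{433}{9705 \left(1937 - 14929\right)} = \frac{4909}{7744} + \frac{433}{9705 \left(-12992\right)} = \frac{4909}{7744} + \frac{433}{-126087360} = \frac{4909}{7744} + 433 \left(- \frac{1}{126087360}\right) = \frac{4909}{7744} - \frac{433}{126087360} = \frac{4835621071}{7628285280}$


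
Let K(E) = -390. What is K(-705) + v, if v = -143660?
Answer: -144050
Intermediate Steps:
K(-705) + v = -390 - 143660 = -144050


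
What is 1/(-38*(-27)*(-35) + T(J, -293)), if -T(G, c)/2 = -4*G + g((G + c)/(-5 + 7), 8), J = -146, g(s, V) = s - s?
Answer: -1/37078 ≈ -2.6970e-5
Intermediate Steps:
g(s, V) = 0
T(G, c) = 8*G (T(G, c) = -2*(-4*G + 0) = -(-8)*G = 8*G)
1/(-38*(-27)*(-35) + T(J, -293)) = 1/(-38*(-27)*(-35) + 8*(-146)) = 1/(1026*(-35) - 1168) = 1/(-35910 - 1168) = 1/(-37078) = -1/37078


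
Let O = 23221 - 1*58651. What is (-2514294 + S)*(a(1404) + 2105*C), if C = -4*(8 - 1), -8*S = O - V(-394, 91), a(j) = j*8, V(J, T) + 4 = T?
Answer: 239480265045/2 ≈ 1.1974e+11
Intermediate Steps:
V(J, T) = -4 + T
O = -35430 (O = 23221 - 58651 = -35430)
a(j) = 8*j
S = 35517/8 (S = -(-35430 - (-4 + 91))/8 = -(-35430 - 1*87)/8 = -(-35430 - 87)/8 = -⅛*(-35517) = 35517/8 ≈ 4439.6)
C = -28 (C = -4*7 = -28)
(-2514294 + S)*(a(1404) + 2105*C) = (-2514294 + 35517/8)*(8*1404 + 2105*(-28)) = -20078835*(11232 - 58940)/8 = -20078835/8*(-47708) = 239480265045/2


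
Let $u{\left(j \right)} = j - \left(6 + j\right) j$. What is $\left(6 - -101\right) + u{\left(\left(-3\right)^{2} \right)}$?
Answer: $-19$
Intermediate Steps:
$u{\left(j \right)} = j - j \left(6 + j\right)$
$\left(6 - -101\right) + u{\left(\left(-3\right)^{2} \right)} = \left(6 - -101\right) - \left(-3\right)^{2} \left(5 + \left(-3\right)^{2}\right) = \left(6 + 101\right) - 9 \left(5 + 9\right) = 107 - 9 \cdot 14 = 107 - 126 = -19$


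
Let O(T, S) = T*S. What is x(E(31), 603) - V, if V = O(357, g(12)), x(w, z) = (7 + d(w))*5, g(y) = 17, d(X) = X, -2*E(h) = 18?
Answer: -6079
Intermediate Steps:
E(h) = -9 (E(h) = -½*18 = -9)
x(w, z) = 35 + 5*w (x(w, z) = (7 + w)*5 = 35 + 5*w)
O(T, S) = S*T
V = 6069 (V = 17*357 = 6069)
x(E(31), 603) - V = (35 + 5*(-9)) - 1*6069 = (35 - 45) - 6069 = -10 - 6069 = -6079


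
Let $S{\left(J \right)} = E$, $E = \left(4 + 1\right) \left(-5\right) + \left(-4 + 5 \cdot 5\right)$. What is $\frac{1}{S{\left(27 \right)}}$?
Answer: $- \frac{1}{4} \approx -0.25$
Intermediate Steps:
$E = -4$ ($E = 5 \left(-5\right) + \left(-4 + 25\right) = -25 + 21 = -4$)
$S{\left(J \right)} = -4$
$\frac{1}{S{\left(27 \right)}} = \frac{1}{-4} = - \frac{1}{4}$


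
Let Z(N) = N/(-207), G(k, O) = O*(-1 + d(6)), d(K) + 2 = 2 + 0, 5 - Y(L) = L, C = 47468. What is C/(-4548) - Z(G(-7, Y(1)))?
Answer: -820339/78453 ≈ -10.456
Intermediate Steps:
Y(L) = 5 - L
d(K) = 0 (d(K) = -2 + (2 + 0) = -2 + 2 = 0)
G(k, O) = -O (G(k, O) = O*(-1 + 0) = O*(-1) = -O)
Z(N) = -N/207 (Z(N) = N*(-1/207) = -N/207)
C/(-4548) - Z(G(-7, Y(1))) = 47468/(-4548) - (-1)*(-(5 - 1*1))/207 = 47468*(-1/4548) - (-1)*(-(5 - 1))/207 = -11867/1137 - (-1)*(-1*4)/207 = -11867/1137 - (-1)*(-4)/207 = -11867/1137 - 1*4/207 = -11867/1137 - 4/207 = -820339/78453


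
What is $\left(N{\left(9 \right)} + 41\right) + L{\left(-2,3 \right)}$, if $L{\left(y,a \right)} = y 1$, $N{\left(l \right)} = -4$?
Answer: $35$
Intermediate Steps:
$L{\left(y,a \right)} = y$
$\left(N{\left(9 \right)} + 41\right) + L{\left(-2,3 \right)} = \left(-4 + 41\right) - 2 = 37 - 2 = 35$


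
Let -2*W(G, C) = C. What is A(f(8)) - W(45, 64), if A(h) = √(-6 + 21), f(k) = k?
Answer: 32 + √15 ≈ 35.873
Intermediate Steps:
W(G, C) = -C/2
A(h) = √15
A(f(8)) - W(45, 64) = √15 - (-1)*64/2 = √15 - 1*(-32) = √15 + 32 = 32 + √15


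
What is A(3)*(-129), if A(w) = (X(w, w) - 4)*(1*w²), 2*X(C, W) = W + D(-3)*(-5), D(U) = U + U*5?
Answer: -98685/2 ≈ -49343.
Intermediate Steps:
D(U) = 6*U (D(U) = U + 5*U = 6*U)
X(C, W) = 45 + W/2 (X(C, W) = (W + (6*(-3))*(-5))/2 = (W - 18*(-5))/2 = (W + 90)/2 = (90 + W)/2 = 45 + W/2)
A(w) = w²*(41 + w/2) (A(w) = ((45 + w/2) - 4)*(1*w²) = (41 + w/2)*w² = w²*(41 + w/2))
A(3)*(-129) = ((½)*3²*(82 + 3))*(-129) = ((½)*9*85)*(-129) = (765/2)*(-129) = -98685/2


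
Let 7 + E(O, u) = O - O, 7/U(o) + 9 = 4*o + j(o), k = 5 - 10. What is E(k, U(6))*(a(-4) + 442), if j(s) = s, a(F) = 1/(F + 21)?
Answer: -52605/17 ≈ -3094.4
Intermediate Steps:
k = -5
a(F) = 1/(21 + F)
U(o) = 7/(-9 + 5*o) (U(o) = 7/(-9 + (4*o + o)) = 7/(-9 + 5*o))
E(O, u) = -7 (E(O, u) = -7 + (O - O) = -7 + 0 = -7)
E(k, U(6))*(a(-4) + 442) = -7*(1/(21 - 4) + 442) = -7*(1/17 + 442) = -7*7515/17 = -52605/17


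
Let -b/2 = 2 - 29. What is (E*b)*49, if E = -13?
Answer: -34398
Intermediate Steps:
b = 54 (b = -2*(2 - 29) = -2*(-27) = 54)
(E*b)*49 = -13*54*49 = -702*49 = -34398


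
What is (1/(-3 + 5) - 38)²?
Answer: 5625/4 ≈ 1406.3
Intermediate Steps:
(1/(-3 + 5) - 38)² = (1/2 - 38)² = (½ - 38)² = (-75/2)² = 5625/4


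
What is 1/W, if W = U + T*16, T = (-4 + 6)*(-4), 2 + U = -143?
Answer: -1/273 ≈ -0.0036630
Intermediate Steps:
U = -145 (U = -2 - 143 = -145)
T = -8 (T = 2*(-4) = -8)
W = -273 (W = -145 - 8*16 = -145 - 128 = -273)
1/W = 1/(-273) = -1/273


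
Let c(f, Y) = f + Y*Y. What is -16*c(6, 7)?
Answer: -880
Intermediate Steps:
c(f, Y) = f + Y²
-16*c(6, 7) = -16*(6 + 7²) = -16*(6 + 49) = -16*55 = -880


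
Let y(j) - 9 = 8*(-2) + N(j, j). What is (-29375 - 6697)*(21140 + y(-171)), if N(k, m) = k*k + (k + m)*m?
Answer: -3926653632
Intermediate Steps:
N(k, m) = k**2 + m*(k + m)
y(j) = -7 + 3*j**2 (y(j) = 9 + (8*(-2) + (j**2 + j**2 + j*j)) = 9 + (-16 + (j**2 + j**2 + j**2)) = 9 + (-16 + 3*j**2) = -7 + 3*j**2)
(-29375 - 6697)*(21140 + y(-171)) = (-29375 - 6697)*(21140 + (-7 + 3*(-171)**2)) = -36072*(21140 + (-7 + 3*29241)) = -36072*(21140 + (-7 + 87723)) = -36072*(21140 + 87716) = -36072*108856 = -3926653632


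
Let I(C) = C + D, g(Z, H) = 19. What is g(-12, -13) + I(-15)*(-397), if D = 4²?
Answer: -378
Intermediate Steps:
D = 16
I(C) = 16 + C (I(C) = C + 16 = 16 + C)
g(-12, -13) + I(-15)*(-397) = 19 + (16 - 15)*(-397) = 19 + 1*(-397) = 19 - 397 = -378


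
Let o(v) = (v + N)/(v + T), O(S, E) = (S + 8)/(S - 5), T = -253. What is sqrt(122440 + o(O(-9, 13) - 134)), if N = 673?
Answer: 3*sqrt(399202765229)/5417 ≈ 349.91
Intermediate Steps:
O(S, E) = (8 + S)/(-5 + S)
o(v) = (673 + v)/(-253 + v) (o(v) = (v + 673)/(v - 253) = (673 + v)/(-253 + v))
sqrt(122440 + o(O(-9, 13) - 134)) = sqrt(122440 + (673 + ((8 - 9)/(-5 - 9) - 134))/(-253 + ((8 - 9)/(-5 - 9) - 134))) = sqrt(122440 + (673 + (-1/(-14) - 134))/(-253 + (-1/(-14) - 134))) = sqrt(122440 + (673 + (-1/14*(-1) - 134))/(-253 + (-1/14*(-1) - 134))) = sqrt(122440 + (673 + (1/14 - 134))/(-253 + (1/14 - 134))) = sqrt(122440 + (673 - 1875/14)/(-253 - 1875/14)) = sqrt(122440 + (7547/14)/(-5417/14)) = sqrt(122440 - 14/5417*7547/14) = sqrt(122440 - 7547/5417) = sqrt(663249933/5417) = 3*sqrt(399202765229)/5417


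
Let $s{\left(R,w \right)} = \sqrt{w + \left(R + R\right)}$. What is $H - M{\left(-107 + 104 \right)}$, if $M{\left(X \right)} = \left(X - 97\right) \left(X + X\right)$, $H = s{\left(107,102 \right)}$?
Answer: $-600 + 2 \sqrt{79} \approx -582.22$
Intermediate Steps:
$s{\left(R,w \right)} = \sqrt{w + 2 R}$
$H = 2 \sqrt{79}$ ($H = \sqrt{102 + 2 \cdot 107} = \sqrt{102 + 214} = \sqrt{316} = 2 \sqrt{79} \approx 17.776$)
$M{\left(X \right)} = 2 X \left(-97 + X\right)$ ($M{\left(X \right)} = \left(-97 + X\right) 2 X = 2 X \left(-97 + X\right)$)
$H - M{\left(-107 + 104 \right)} = 2 \sqrt{79} - 2 \left(-107 + 104\right) \left(-97 + \left(-107 + 104\right)\right) = 2 \sqrt{79} - 2 \left(-3\right) \left(-97 - 3\right) = 2 \sqrt{79} - 2 \left(-3\right) \left(-100\right) = 2 \sqrt{79} - 600 = -600 + 2 \sqrt{79}$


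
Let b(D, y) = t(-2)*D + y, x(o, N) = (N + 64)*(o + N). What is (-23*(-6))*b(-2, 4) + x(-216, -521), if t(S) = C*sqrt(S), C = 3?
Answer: 337361 - 828*I*sqrt(2) ≈ 3.3736e+5 - 1171.0*I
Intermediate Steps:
x(o, N) = (64 + N)*(N + o)
t(S) = 3*sqrt(S)
b(D, y) = y + 3*I*D*sqrt(2) (b(D, y) = (3*sqrt(-2))*D + y = (3*(I*sqrt(2)))*D + y = (3*I*sqrt(2))*D + y = 3*I*D*sqrt(2) + y = y + 3*I*D*sqrt(2))
(-23*(-6))*b(-2, 4) + x(-216, -521) = (-23*(-6))*(4 + 3*I*(-2)*sqrt(2)) + ((-521)**2 + 64*(-521) + 64*(-216) - 521*(-216)) = 138*(4 - 6*I*sqrt(2)) + (271441 - 33344 - 13824 + 112536) = (552 - 828*I*sqrt(2)) + 336809 = 337361 - 828*I*sqrt(2)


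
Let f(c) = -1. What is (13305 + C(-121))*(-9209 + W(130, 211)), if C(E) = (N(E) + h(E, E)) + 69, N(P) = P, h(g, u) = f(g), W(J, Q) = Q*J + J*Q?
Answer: 604967052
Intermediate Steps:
W(J, Q) = 2*J*Q (W(J, Q) = J*Q + J*Q = 2*J*Q)
h(g, u) = -1
C(E) = 68 + E (C(E) = (E - 1) + 69 = (-1 + E) + 69 = 68 + E)
(13305 + C(-121))*(-9209 + W(130, 211)) = (13305 + (68 - 121))*(-9209 + 2*130*211) = (13305 - 53)*(-9209 + 54860) = 13252*45651 = 604967052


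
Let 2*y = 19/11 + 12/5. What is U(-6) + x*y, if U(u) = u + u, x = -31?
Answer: -8357/110 ≈ -75.973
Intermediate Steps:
U(u) = 2*u
y = 227/110 (y = (19/11 + 12/5)/2 = (1/2)*(227/55) = 227/110 ≈ 2.0636)
U(-6) + x*y = 2*(-6) - 31*227/110 = -12 - 7037/110 = -8357/110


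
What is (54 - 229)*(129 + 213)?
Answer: -59850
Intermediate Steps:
(54 - 229)*(129 + 213) = -175*342 = -59850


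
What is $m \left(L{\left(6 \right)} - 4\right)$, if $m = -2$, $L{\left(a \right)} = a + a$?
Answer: $-16$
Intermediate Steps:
$L{\left(a \right)} = 2 a$
$m \left(L{\left(6 \right)} - 4\right) = - 2 \left(2 \cdot 6 - 4\right) = - 2 \left(12 - 4\right) = \left(-2\right) 8 = -16$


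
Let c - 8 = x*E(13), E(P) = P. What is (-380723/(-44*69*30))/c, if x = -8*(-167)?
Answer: 380723/1582606080 ≈ 0.00024057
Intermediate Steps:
x = 1336
c = 17376 (c = 8 + 1336*13 = 8 + 17368 = 17376)
(-380723/(-44*69*30))/c = -380723/(-44*69*30)/17376 = -380723/((-3036*30))*(1/17376) = -380723/(-91080)*(1/17376) = -380723*(-1/91080)*(1/17376) = (380723/91080)*(1/17376) = 380723/1582606080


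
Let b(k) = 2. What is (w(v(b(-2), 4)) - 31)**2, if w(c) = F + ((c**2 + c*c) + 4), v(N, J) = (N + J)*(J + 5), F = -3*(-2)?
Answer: 33767721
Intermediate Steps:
F = 6
v(N, J) = (5 + J)*(J + N) (v(N, J) = (J + N)*(5 + J) = (5 + J)*(J + N))
w(c) = 10 + 2*c**2 (w(c) = 6 + ((c**2 + c*c) + 4) = 6 + ((c**2 + c**2) + 4) = 6 + (2*c**2 + 4) = 6 + (4 + 2*c**2) = 10 + 2*c**2)
(w(v(b(-2), 4)) - 31)**2 = ((10 + 2*(4**2 + 5*4 + 5*2 + 4*2)**2) - 31)**2 = ((10 + 2*(16 + 20 + 10 + 8)**2) - 31)**2 = ((10 + 2*54**2) - 31)**2 = ((10 + 2*2916) - 31)**2 = ((10 + 5832) - 31)**2 = (5842 - 31)**2 = 5811**2 = 33767721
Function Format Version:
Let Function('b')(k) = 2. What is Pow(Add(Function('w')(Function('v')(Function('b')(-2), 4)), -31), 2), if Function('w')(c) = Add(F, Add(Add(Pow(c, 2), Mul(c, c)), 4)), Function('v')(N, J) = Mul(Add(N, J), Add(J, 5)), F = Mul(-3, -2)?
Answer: 33767721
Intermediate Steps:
F = 6
Function('v')(N, J) = Mul(Add(5, J), Add(J, N)) (Function('v')(N, J) = Mul(Add(J, N), Add(5, J)) = Mul(Add(5, J), Add(J, N)))
Function('w')(c) = Add(10, Mul(2, Pow(c, 2))) (Function('w')(c) = Add(6, Add(Add(Pow(c, 2), Mul(c, c)), 4)) = Add(6, Add(Add(Pow(c, 2), Pow(c, 2)), 4)) = Add(6, Add(Mul(2, Pow(c, 2)), 4)) = Add(6, Add(4, Mul(2, Pow(c, 2)))) = Add(10, Mul(2, Pow(c, 2))))
Pow(Add(Function('w')(Function('v')(Function('b')(-2), 4)), -31), 2) = Pow(Add(Add(10, Mul(2, Pow(Add(Pow(4, 2), Mul(5, 4), Mul(5, 2), Mul(4, 2)), 2))), -31), 2) = Pow(Add(Add(10, Mul(2, Pow(Add(16, 20, 10, 8), 2))), -31), 2) = Pow(Add(Add(10, Mul(2, Pow(54, 2))), -31), 2) = Pow(Add(Add(10, Mul(2, 2916)), -31), 2) = Pow(Add(Add(10, 5832), -31), 2) = Pow(Add(5842, -31), 2) = Pow(5811, 2) = 33767721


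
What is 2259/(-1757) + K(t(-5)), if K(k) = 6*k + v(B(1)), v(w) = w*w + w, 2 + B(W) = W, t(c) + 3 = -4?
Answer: -303/7 ≈ -43.286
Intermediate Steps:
t(c) = -7 (t(c) = -3 - 4 = -7)
B(W) = -2 + W
v(w) = w + w² (v(w) = w² + w = w + w²)
K(k) = 6*k (K(k) = 6*k + (-2 + 1)*(1 + (-2 + 1)) = 6*k - (1 - 1) = 6*k - 1*0 = 6*k + 0 = 6*k)
2259/(-1757) + K(t(-5)) = 2259/(-1757) + 6*(-7) = 2259*(-1/1757) - 42 = -9/7 - 42 = -303/7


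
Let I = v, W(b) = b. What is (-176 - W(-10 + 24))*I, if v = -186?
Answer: 35340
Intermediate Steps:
I = -186
(-176 - W(-10 + 24))*I = (-176 - (-10 + 24))*(-186) = (-176 - 1*14)*(-186) = (-176 - 14)*(-186) = -190*(-186) = 35340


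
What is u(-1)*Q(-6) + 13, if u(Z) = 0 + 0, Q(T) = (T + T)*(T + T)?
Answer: 13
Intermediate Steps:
Q(T) = 4*T² (Q(T) = (2*T)*(2*T) = 4*T²)
u(Z) = 0
u(-1)*Q(-6) + 13 = 0*(4*(-6)²) + 13 = 0*(4*36) + 13 = 0*144 + 13 = 0 + 13 = 13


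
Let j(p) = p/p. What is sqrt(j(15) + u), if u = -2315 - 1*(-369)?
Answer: I*sqrt(1945) ≈ 44.102*I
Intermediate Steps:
j(p) = 1
u = -1946 (u = -2315 + 369 = -1946)
sqrt(j(15) + u) = sqrt(1 - 1946) = sqrt(-1945) = I*sqrt(1945)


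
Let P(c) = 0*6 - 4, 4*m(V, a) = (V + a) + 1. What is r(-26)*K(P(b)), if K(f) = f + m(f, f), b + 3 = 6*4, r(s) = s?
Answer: 299/2 ≈ 149.50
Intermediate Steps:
m(V, a) = 1/4 + V/4 + a/4 (m(V, a) = ((V + a) + 1)/4 = (1 + V + a)/4 = 1/4 + V/4 + a/4)
b = 21 (b = -3 + 6*4 = -3 + 24 = 21)
P(c) = -4 (P(c) = 0 - 4 = -4)
K(f) = 1/4 + 3*f/2 (K(f) = f + (1/4 + f/4 + f/4) = f + (1/4 + f/2) = 1/4 + 3*f/2)
r(-26)*K(P(b)) = -26*(1/4 + (3/2)*(-4)) = -26*(1/4 - 6) = -26*(-23/4) = 299/2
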